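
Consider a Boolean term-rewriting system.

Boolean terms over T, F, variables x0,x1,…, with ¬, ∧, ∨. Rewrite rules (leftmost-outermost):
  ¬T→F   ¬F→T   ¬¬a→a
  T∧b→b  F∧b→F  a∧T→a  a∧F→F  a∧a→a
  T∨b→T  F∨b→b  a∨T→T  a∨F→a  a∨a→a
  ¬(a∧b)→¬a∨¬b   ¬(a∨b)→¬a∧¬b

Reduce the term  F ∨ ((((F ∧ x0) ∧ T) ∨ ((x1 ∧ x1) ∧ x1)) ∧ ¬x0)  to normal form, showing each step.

Answer: normal form = x1 ∧ ¬x0  (in 6 steps)

Derivation:
  start: F ∨ ((((F ∧ x0) ∧ T) ∨ ((x1 ∧ x1) ∧ x1)) ∧ ¬x0)
  →1  (((F ∧ x0) ∧ T) ∨ ((x1 ∧ x1) ∧ x1)) ∧ ¬x0
  →2  ((F ∧ x0) ∨ ((x1 ∧ x1) ∧ x1)) ∧ ¬x0
  →3  (F ∨ ((x1 ∧ x1) ∧ x1)) ∧ ¬x0
  →4  ((x1 ∧ x1) ∧ x1) ∧ ¬x0
  →5  (x1 ∧ x1) ∧ ¬x0
  →6  x1 ∧ ¬x0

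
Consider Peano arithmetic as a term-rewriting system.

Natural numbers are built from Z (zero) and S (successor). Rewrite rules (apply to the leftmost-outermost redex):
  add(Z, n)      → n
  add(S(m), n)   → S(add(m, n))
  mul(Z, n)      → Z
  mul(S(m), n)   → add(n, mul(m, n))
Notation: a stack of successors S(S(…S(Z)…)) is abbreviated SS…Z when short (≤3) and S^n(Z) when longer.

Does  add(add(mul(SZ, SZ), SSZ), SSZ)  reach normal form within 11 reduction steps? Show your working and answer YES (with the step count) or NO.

Answer: YES — reaches normal form S^5(Z) in 10 ≤ 11 steps

Reduction:
  start: add(add(mul(SZ, SZ), SSZ), SSZ)
  →1  add(add(add(SZ, mul(Z, SZ)), SSZ), SSZ)
  →2  add(add(S(add(Z, mul(Z, SZ))), SSZ), SSZ)
  →3  add(S(add(add(Z, mul(Z, SZ)), SSZ)), SSZ)
  →4  S(add(add(add(Z, mul(Z, SZ)), SSZ), SSZ))
  →5  S(add(add(mul(Z, SZ), SSZ), SSZ))
  →6  S(add(add(Z, SSZ), SSZ))
  →7  S(add(SSZ, SSZ))
  →8  S(S(add(SZ, SSZ)))
  →9  S(S(S(add(Z, SSZ))))
  →10  S^5(Z)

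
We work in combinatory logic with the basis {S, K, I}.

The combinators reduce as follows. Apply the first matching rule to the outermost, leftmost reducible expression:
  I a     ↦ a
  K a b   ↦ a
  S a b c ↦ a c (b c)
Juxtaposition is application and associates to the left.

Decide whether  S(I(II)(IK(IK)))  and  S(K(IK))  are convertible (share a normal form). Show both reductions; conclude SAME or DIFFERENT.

Term A:
  start: S(I(II)(IK(IK)))
  step 1: S(II(IK(IK)))
  step 2: S(I(IK(IK)))
  step 3: S(IK(IK))
  step 4: S(K(IK))
  step 5: S(KK)

Term B:
  start: S(K(IK))
  step 1: S(KK)

Answer: SAME — A ⇓ S(KK), B ⇓ S(KK)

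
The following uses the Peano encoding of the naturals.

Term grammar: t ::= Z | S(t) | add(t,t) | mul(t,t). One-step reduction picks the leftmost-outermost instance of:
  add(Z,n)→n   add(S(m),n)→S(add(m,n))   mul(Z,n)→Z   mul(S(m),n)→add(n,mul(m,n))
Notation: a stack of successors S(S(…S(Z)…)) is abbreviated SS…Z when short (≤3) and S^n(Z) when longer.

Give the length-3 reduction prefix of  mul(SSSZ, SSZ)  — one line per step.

Answer: after 3 steps: S(S(add(Z, mul(SSZ, SSZ))))

Reduction:
  start: mul(SSSZ, SSZ)
  [1] add(SSZ, mul(SSZ, SSZ))
  [2] S(add(SZ, mul(SSZ, SSZ)))
  [3] S(S(add(Z, mul(SSZ, SSZ))))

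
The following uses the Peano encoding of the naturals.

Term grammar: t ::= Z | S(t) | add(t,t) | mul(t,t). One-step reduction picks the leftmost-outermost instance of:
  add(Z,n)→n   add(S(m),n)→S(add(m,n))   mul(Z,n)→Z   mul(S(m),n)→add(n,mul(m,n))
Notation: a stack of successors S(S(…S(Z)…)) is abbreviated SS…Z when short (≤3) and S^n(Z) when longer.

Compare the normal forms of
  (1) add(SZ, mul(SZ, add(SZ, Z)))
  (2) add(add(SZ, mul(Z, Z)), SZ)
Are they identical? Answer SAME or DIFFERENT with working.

Term A:
  start: add(SZ, mul(SZ, add(SZ, Z)))
  step 1: S(add(Z, mul(SZ, add(SZ, Z))))
  step 2: S(mul(SZ, add(SZ, Z)))
  step 3: S(add(add(SZ, Z), mul(Z, add(SZ, Z))))
  step 4: S(add(S(add(Z, Z)), mul(Z, add(SZ, Z))))
  step 5: S(S(add(add(Z, Z), mul(Z, add(SZ, Z)))))
  step 6: S(S(add(Z, mul(Z, add(SZ, Z)))))
  step 7: S(S(mul(Z, add(SZ, Z))))
  step 8: SSZ

Term B:
  start: add(add(SZ, mul(Z, Z)), SZ)
  step 1: add(S(add(Z, mul(Z, Z))), SZ)
  step 2: S(add(add(Z, mul(Z, Z)), SZ))
  step 3: S(add(mul(Z, Z), SZ))
  step 4: S(add(Z, SZ))
  step 5: SSZ

Answer: SAME — A ⇓ SSZ, B ⇓ SSZ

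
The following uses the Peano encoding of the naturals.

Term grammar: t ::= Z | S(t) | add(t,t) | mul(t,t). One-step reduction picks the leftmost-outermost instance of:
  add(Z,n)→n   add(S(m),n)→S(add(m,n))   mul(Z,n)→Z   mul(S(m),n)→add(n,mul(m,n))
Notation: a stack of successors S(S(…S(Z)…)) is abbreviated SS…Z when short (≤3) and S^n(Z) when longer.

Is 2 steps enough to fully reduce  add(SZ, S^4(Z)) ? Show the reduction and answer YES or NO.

  start: add(SZ, S^4(Z))
  →1  S(add(Z, S^4(Z)))
  →2  S^5(Z)

Answer: YES — reaches normal form S^5(Z) in 2 ≤ 2 steps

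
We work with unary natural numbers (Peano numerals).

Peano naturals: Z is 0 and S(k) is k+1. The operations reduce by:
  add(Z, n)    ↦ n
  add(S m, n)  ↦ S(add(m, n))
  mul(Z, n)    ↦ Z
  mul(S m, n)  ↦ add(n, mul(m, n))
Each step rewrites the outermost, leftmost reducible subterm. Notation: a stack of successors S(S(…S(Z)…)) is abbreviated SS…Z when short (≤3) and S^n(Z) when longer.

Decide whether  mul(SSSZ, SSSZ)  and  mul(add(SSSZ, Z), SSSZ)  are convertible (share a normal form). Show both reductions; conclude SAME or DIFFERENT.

Term A:
  start: mul(SSSZ, SSSZ)
  [1] add(SSSZ, mul(SSZ, SSSZ))
  [2] S(add(SSZ, mul(SSZ, SSSZ)))
  [3] S(S(add(SZ, mul(SSZ, SSSZ))))
  [4] S(S(S(add(Z, mul(SSZ, SSSZ)))))
  [5] S(S(S(mul(SSZ, SSSZ))))
  [6] S(S(S(add(SSSZ, mul(SZ, SSSZ)))))
  [7] S(S(S(S(add(SSZ, mul(SZ, SSSZ))))))
  [8] S(S(S(S(S(add(SZ, mul(SZ, SSSZ)))))))
  [9] S(S(S(S(S(S(add(Z, mul(SZ, SSSZ))))))))
  [10] S(S(S(S(S(S(mul(SZ, SSSZ)))))))
  [11] S(S(S(S(S(S(add(SSSZ, mul(Z, SSSZ))))))))
  [12] S(S(S(S(S(S(S(add(SSZ, mul(Z, SSSZ)))))))))
  [13] S(S(S(S(S(S(S(S(add(SZ, mul(Z, SSSZ))))))))))
  [14] S(S(S(S(S(S(S(S(S(add(Z, mul(Z, SSSZ)))))))))))
  [15] S(S(S(S(S(S(S(S(S(mul(Z, SSSZ))))))))))
  [16] S^9(Z)

Term B:
  start: mul(add(SSSZ, Z), SSSZ)
  [1] mul(S(add(SSZ, Z)), SSSZ)
  [2] add(SSSZ, mul(add(SSZ, Z), SSSZ))
  [3] S(add(SSZ, mul(add(SSZ, Z), SSSZ)))
  [4] S(S(add(SZ, mul(add(SSZ, Z), SSSZ))))
  [5] S(S(S(add(Z, mul(add(SSZ, Z), SSSZ)))))
  [6] S(S(S(mul(add(SSZ, Z), SSSZ))))
  [7] S(S(S(mul(S(add(SZ, Z)), SSSZ))))
  [8] S(S(S(add(SSSZ, mul(add(SZ, Z), SSSZ)))))
  [9] S(S(S(S(add(SSZ, mul(add(SZ, Z), SSSZ))))))
  [10] S(S(S(S(S(add(SZ, mul(add(SZ, Z), SSSZ)))))))
  [11] S(S(S(S(S(S(add(Z, mul(add(SZ, Z), SSSZ))))))))
  [12] S(S(S(S(S(S(mul(add(SZ, Z), SSSZ)))))))
  [13] S(S(S(S(S(S(mul(S(add(Z, Z)), SSSZ)))))))
  [14] S(S(S(S(S(S(add(SSSZ, mul(add(Z, Z), SSSZ))))))))
  [15] S(S(S(S(S(S(S(add(SSZ, mul(add(Z, Z), SSSZ)))))))))
  [16] S(S(S(S(S(S(S(S(add(SZ, mul(add(Z, Z), SSSZ))))))))))
  [17] S(S(S(S(S(S(S(S(S(add(Z, mul(add(Z, Z), SSSZ)))))))))))
  [18] S(S(S(S(S(S(S(S(S(mul(add(Z, Z), SSSZ))))))))))
  [19] S(S(S(S(S(S(S(S(S(mul(Z, SSSZ))))))))))
  [20] S^9(Z)

Answer: SAME — A ⇓ S^9(Z), B ⇓ S^9(Z)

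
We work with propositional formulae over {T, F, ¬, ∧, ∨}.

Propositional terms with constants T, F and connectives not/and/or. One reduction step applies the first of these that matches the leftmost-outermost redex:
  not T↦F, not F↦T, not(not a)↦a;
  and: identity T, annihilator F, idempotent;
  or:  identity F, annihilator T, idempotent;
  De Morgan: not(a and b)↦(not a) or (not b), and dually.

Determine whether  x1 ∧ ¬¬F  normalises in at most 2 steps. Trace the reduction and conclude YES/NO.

  start: x1 ∧ ¬¬F
  →1  x1 ∧ F
  →2  F

Answer: YES — reaches normal form F in 2 ≤ 2 steps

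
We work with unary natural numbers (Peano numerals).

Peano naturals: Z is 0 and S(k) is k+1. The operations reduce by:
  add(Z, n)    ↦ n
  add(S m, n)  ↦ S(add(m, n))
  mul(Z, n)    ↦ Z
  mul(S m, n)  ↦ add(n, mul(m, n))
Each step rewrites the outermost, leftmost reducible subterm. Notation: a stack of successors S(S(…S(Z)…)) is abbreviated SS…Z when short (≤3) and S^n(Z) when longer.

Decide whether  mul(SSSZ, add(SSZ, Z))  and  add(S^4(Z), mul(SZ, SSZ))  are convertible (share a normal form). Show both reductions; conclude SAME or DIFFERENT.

Term A:
  start: mul(SSSZ, add(SSZ, Z))
  →1  add(add(SSZ, Z), mul(SSZ, add(SSZ, Z)))
  →2  add(S(add(SZ, Z)), mul(SSZ, add(SSZ, Z)))
  →3  S(add(add(SZ, Z), mul(SSZ, add(SSZ, Z))))
  →4  S(add(S(add(Z, Z)), mul(SSZ, add(SSZ, Z))))
  →5  S(S(add(add(Z, Z), mul(SSZ, add(SSZ, Z)))))
  →6  S(S(add(Z, mul(SSZ, add(SSZ, Z)))))
  →7  S(S(mul(SSZ, add(SSZ, Z))))
  →8  S(S(add(add(SSZ, Z), mul(SZ, add(SSZ, Z)))))
  →9  S(S(add(S(add(SZ, Z)), mul(SZ, add(SSZ, Z)))))
  →10  S(S(S(add(add(SZ, Z), mul(SZ, add(SSZ, Z))))))
  →11  S(S(S(add(S(add(Z, Z)), mul(SZ, add(SSZ, Z))))))
  →12  S(S(S(S(add(add(Z, Z), mul(SZ, add(SSZ, Z)))))))
  →13  S(S(S(S(add(Z, mul(SZ, add(SSZ, Z)))))))
  →14  S(S(S(S(mul(SZ, add(SSZ, Z))))))
  →15  S(S(S(S(add(add(SSZ, Z), mul(Z, add(SSZ, Z)))))))
  →16  S(S(S(S(add(S(add(SZ, Z)), mul(Z, add(SSZ, Z)))))))
  →17  S(S(S(S(S(add(add(SZ, Z), mul(Z, add(SSZ, Z))))))))
  →18  S(S(S(S(S(add(S(add(Z, Z)), mul(Z, add(SSZ, Z))))))))
  →19  S(S(S(S(S(S(add(add(Z, Z), mul(Z, add(SSZ, Z)))))))))
  →20  S(S(S(S(S(S(add(Z, mul(Z, add(SSZ, Z)))))))))
  →21  S(S(S(S(S(S(mul(Z, add(SSZ, Z))))))))
  →22  S^6(Z)

Term B:
  start: add(S^4(Z), mul(SZ, SSZ))
  →1  S(add(SSSZ, mul(SZ, SSZ)))
  →2  S(S(add(SSZ, mul(SZ, SSZ))))
  →3  S(S(S(add(SZ, mul(SZ, SSZ)))))
  →4  S(S(S(S(add(Z, mul(SZ, SSZ))))))
  →5  S(S(S(S(mul(SZ, SSZ)))))
  →6  S(S(S(S(add(SSZ, mul(Z, SSZ))))))
  →7  S(S(S(S(S(add(SZ, mul(Z, SSZ)))))))
  →8  S(S(S(S(S(S(add(Z, mul(Z, SSZ))))))))
  →9  S(S(S(S(S(S(mul(Z, SSZ)))))))
  →10  S^6(Z)

Answer: SAME — A ⇓ S^6(Z), B ⇓ S^6(Z)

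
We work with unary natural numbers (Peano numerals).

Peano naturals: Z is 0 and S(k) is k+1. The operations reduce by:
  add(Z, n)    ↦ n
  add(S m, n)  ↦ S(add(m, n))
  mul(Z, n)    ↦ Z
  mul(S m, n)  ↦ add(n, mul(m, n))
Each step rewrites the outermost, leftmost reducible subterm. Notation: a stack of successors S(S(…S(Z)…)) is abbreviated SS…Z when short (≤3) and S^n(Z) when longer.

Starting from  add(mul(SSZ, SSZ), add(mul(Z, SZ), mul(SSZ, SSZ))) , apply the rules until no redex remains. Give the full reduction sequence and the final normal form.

  start: add(mul(SSZ, SSZ), add(mul(Z, SZ), mul(SSZ, SSZ)))
  →1  add(add(SSZ, mul(SZ, SSZ)), add(mul(Z, SZ), mul(SSZ, SSZ)))
  →2  add(S(add(SZ, mul(SZ, SSZ))), add(mul(Z, SZ), mul(SSZ, SSZ)))
  →3  S(add(add(SZ, mul(SZ, SSZ)), add(mul(Z, SZ), mul(SSZ, SSZ))))
  →4  S(add(S(add(Z, mul(SZ, SSZ))), add(mul(Z, SZ), mul(SSZ, SSZ))))
  →5  S(S(add(add(Z, mul(SZ, SSZ)), add(mul(Z, SZ), mul(SSZ, SSZ)))))
  →6  S(S(add(mul(SZ, SSZ), add(mul(Z, SZ), mul(SSZ, SSZ)))))
  →7  S(S(add(add(SSZ, mul(Z, SSZ)), add(mul(Z, SZ), mul(SSZ, SSZ)))))
  →8  S(S(add(S(add(SZ, mul(Z, SSZ))), add(mul(Z, SZ), mul(SSZ, SSZ)))))
  →9  S(S(S(add(add(SZ, mul(Z, SSZ)), add(mul(Z, SZ), mul(SSZ, SSZ))))))
  →10  S(S(S(add(S(add(Z, mul(Z, SSZ))), add(mul(Z, SZ), mul(SSZ, SSZ))))))
  →11  S(S(S(S(add(add(Z, mul(Z, SSZ)), add(mul(Z, SZ), mul(SSZ, SSZ)))))))
  →12  S(S(S(S(add(mul(Z, SSZ), add(mul(Z, SZ), mul(SSZ, SSZ)))))))
  →13  S(S(S(S(add(Z, add(mul(Z, SZ), mul(SSZ, SSZ)))))))
  →14  S(S(S(S(add(mul(Z, SZ), mul(SSZ, SSZ))))))
  →15  S(S(S(S(add(Z, mul(SSZ, SSZ))))))
  →16  S(S(S(S(mul(SSZ, SSZ)))))
  →17  S(S(S(S(add(SSZ, mul(SZ, SSZ))))))
  →18  S(S(S(S(S(add(SZ, mul(SZ, SSZ)))))))
  →19  S(S(S(S(S(S(add(Z, mul(SZ, SSZ))))))))
  →20  S(S(S(S(S(S(mul(SZ, SSZ)))))))
  →21  S(S(S(S(S(S(add(SSZ, mul(Z, SSZ))))))))
  →22  S(S(S(S(S(S(S(add(SZ, mul(Z, SSZ)))))))))
  →23  S(S(S(S(S(S(S(S(add(Z, mul(Z, SSZ))))))))))
  →24  S(S(S(S(S(S(S(S(mul(Z, SSZ)))))))))
  →25  S^8(Z)

Answer: normal form = S^8(Z)  (in 25 steps)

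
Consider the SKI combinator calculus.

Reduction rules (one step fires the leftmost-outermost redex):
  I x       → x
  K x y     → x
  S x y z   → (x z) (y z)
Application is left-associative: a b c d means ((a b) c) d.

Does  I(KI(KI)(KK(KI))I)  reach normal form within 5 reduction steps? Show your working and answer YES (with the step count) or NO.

Answer: YES — reaches normal form KI in 4 ≤ 5 steps

Derivation:
  start: I(KI(KI)(KK(KI))I)
  step 1: KI(KI)(KK(KI))I
  step 2: I(KK(KI))I
  step 3: KK(KI)I
  step 4: KI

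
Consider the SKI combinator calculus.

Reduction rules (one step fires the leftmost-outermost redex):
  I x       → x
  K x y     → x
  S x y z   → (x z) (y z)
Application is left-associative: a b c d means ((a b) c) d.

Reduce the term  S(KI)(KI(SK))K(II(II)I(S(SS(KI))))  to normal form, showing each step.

Answer: normal form = K(S(SS(KI)))  (in 10 steps)

Reduction:
  start: S(KI)(KI(SK))K(II(II)I(S(SS(KI))))
  [1] KIK(KI(SK)K)(II(II)I(S(SS(KI))))
  [2] I(KI(SK)K)(II(II)I(S(SS(KI))))
  [3] KI(SK)K(II(II)I(S(SS(KI))))
  [4] IK(II(II)I(S(SS(KI))))
  [5] K(II(II)I(S(SS(KI))))
  [6] K(I(II)I(S(SS(KI))))
  [7] K(III(S(SS(KI))))
  [8] K(II(S(SS(KI))))
  [9] K(I(S(SS(KI))))
  [10] K(S(SS(KI)))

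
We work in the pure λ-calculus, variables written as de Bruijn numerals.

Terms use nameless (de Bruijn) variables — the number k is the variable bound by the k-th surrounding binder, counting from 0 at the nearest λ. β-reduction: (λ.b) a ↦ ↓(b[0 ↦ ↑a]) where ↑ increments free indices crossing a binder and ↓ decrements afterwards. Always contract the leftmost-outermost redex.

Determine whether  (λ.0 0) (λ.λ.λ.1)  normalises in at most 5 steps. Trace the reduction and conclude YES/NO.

Answer: YES — reaches normal form λ.λ.1 in 2 ≤ 5 steps

Derivation:
  start: (λ.0 0) (λ.λ.λ.1)
  →1  (λ.λ.λ.1) (λ.λ.λ.1)
  →2  λ.λ.1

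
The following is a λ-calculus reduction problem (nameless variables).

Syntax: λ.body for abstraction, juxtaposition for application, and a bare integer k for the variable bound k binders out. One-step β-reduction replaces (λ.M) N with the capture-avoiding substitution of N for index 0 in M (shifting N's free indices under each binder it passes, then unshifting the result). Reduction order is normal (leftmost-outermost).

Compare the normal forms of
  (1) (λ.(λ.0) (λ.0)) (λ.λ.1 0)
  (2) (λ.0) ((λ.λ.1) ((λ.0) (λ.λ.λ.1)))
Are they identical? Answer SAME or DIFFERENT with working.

Term A:
  start: (λ.(λ.0) (λ.0)) (λ.λ.1 0)
  →1  (λ.0) (λ.0)
  →2  λ.0

Term B:
  start: (λ.0) ((λ.λ.1) ((λ.0) (λ.λ.λ.1)))
  →1  (λ.λ.1) ((λ.0) (λ.λ.λ.1))
  →2  λ.(λ.0) (λ.λ.λ.1)
  →3  λ.λ.λ.λ.1

Answer: DIFFERENT — A ⇓ λ.0, B ⇓ λ.λ.λ.λ.1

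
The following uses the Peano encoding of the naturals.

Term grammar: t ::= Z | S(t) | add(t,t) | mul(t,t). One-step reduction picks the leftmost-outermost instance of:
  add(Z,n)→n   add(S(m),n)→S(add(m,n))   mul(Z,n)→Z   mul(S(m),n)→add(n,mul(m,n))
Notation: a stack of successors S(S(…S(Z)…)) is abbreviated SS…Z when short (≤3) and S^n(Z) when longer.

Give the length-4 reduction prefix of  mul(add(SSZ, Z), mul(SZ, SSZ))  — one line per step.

Answer: after 4 steps: add(S(add(SZ, mul(Z, SSZ))), mul(add(SZ, Z), mul(SZ, SSZ)))

Derivation:
  start: mul(add(SSZ, Z), mul(SZ, SSZ))
  [1] mul(S(add(SZ, Z)), mul(SZ, SSZ))
  [2] add(mul(SZ, SSZ), mul(add(SZ, Z), mul(SZ, SSZ)))
  [3] add(add(SSZ, mul(Z, SSZ)), mul(add(SZ, Z), mul(SZ, SSZ)))
  [4] add(S(add(SZ, mul(Z, SSZ))), mul(add(SZ, Z), mul(SZ, SSZ)))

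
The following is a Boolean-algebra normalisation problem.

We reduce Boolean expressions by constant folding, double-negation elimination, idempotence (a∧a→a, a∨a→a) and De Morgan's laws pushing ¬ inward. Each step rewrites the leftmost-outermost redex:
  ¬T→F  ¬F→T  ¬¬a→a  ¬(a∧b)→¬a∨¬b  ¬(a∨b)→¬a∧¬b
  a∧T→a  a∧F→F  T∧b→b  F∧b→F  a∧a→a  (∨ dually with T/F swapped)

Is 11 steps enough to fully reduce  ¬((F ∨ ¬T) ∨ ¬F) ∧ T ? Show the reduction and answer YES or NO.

Answer: YES — reaches normal form F in 8 ≤ 11 steps

Reduction:
  start: ¬((F ∨ ¬T) ∨ ¬F) ∧ T
  step 1: ¬((F ∨ ¬T) ∨ ¬F)
  step 2: ¬(F ∨ ¬T) ∧ ¬¬F
  step 3: (¬F ∧ ¬¬T) ∧ ¬¬F
  step 4: (T ∧ ¬¬T) ∧ ¬¬F
  step 5: ¬¬T ∧ ¬¬F
  step 6: T ∧ ¬¬F
  step 7: ¬¬F
  step 8: F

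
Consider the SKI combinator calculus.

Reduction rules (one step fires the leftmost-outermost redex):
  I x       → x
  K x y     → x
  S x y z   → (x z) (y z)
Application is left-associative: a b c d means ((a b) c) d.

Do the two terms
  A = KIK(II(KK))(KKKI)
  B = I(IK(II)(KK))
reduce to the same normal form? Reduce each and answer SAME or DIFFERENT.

Term A:
  start: KIK(II(KK))(KKKI)
  [1] I(II(KK))(KKKI)
  [2] II(KK)(KKKI)
  [3] I(KK)(KKKI)
  [4] KK(KKKI)
  [5] K

Term B:
  start: I(IK(II)(KK))
  [1] IK(II)(KK)
  [2] K(II)(KK)
  [3] II
  [4] I

Answer: DIFFERENT — A ⇓ K, B ⇓ I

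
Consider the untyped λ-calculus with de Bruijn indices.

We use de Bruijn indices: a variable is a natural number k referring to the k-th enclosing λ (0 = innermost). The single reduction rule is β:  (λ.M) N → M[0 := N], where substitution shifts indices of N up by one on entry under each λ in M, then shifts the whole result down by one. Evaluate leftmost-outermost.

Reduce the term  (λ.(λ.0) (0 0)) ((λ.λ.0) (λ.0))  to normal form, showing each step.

Answer: normal form = λ.0  (in 5 steps)

Reduction:
  start: (λ.(λ.0) (0 0)) ((λ.λ.0) (λ.0))
  step 1: (λ.0) ((λ.λ.0) (λ.0) ((λ.λ.0) (λ.0)))
  step 2: (λ.λ.0) (λ.0) ((λ.λ.0) (λ.0))
  step 3: (λ.0) ((λ.λ.0) (λ.0))
  step 4: (λ.λ.0) (λ.0)
  step 5: λ.0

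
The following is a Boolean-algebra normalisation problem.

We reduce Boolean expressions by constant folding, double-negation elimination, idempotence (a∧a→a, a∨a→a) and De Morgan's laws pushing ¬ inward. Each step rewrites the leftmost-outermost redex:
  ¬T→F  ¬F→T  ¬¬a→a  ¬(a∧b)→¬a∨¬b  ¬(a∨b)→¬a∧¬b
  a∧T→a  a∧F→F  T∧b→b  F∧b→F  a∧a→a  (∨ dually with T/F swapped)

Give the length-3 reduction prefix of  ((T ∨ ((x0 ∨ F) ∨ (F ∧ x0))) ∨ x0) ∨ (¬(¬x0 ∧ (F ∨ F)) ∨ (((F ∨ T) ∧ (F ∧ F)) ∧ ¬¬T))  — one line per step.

Answer: after 3 steps: T

Working:
  start: ((T ∨ ((x0 ∨ F) ∨ (F ∧ x0))) ∨ x0) ∨ (¬(¬x0 ∧ (F ∨ F)) ∨ (((F ∨ T) ∧ (F ∧ F)) ∧ ¬¬T))
  step 1: (T ∨ x0) ∨ (¬(¬x0 ∧ (F ∨ F)) ∨ (((F ∨ T) ∧ (F ∧ F)) ∧ ¬¬T))
  step 2: T ∨ (¬(¬x0 ∧ (F ∨ F)) ∨ (((F ∨ T) ∧ (F ∧ F)) ∧ ¬¬T))
  step 3: T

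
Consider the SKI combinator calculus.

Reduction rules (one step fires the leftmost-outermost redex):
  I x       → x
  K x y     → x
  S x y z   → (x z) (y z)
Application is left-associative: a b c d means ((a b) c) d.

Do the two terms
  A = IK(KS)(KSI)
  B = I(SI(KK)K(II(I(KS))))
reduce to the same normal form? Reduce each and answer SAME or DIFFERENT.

Term A:
  start: IK(KS)(KSI)
  step 1: K(KS)(KSI)
  step 2: KS

Term B:
  start: I(SI(KK)K(II(I(KS))))
  step 1: SI(KK)K(II(I(KS)))
  step 2: IK(KKK)(II(I(KS)))
  step 3: K(KKK)(II(I(KS)))
  step 4: KKK
  step 5: K

Answer: DIFFERENT — A ⇓ KS, B ⇓ K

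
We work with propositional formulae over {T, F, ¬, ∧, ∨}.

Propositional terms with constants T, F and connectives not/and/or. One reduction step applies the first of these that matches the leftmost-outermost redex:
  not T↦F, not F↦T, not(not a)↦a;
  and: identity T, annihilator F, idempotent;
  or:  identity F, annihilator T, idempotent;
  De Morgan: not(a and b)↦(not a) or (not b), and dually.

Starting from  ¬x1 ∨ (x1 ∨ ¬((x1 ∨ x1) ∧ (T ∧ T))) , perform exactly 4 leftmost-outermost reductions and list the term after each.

Answer: after 4 steps: ¬x1 ∨ (x1 ∨ (¬x1 ∨ (¬T ∨ ¬T)))

Reduction:
  start: ¬x1 ∨ (x1 ∨ ¬((x1 ∨ x1) ∧ (T ∧ T)))
  →1  ¬x1 ∨ (x1 ∨ (¬(x1 ∨ x1) ∨ ¬(T ∧ T)))
  →2  ¬x1 ∨ (x1 ∨ ((¬x1 ∧ ¬x1) ∨ ¬(T ∧ T)))
  →3  ¬x1 ∨ (x1 ∨ (¬x1 ∨ ¬(T ∧ T)))
  →4  ¬x1 ∨ (x1 ∨ (¬x1 ∨ (¬T ∨ ¬T)))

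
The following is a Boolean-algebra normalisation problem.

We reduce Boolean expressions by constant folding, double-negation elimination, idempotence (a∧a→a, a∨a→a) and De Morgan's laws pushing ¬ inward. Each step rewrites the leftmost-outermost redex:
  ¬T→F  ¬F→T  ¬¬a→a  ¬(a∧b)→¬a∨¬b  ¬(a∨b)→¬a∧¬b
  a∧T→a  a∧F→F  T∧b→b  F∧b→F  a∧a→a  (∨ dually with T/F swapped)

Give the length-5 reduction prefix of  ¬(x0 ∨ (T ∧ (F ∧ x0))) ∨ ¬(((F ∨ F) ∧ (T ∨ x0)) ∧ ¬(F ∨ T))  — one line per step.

Answer: after 5 steps: (¬x0 ∧ (¬F ∨ ¬x0)) ∨ ¬(((F ∨ F) ∧ (T ∨ x0)) ∧ ¬(F ∨ T))

Derivation:
  start: ¬(x0 ∨ (T ∧ (F ∧ x0))) ∨ ¬(((F ∨ F) ∧ (T ∨ x0)) ∧ ¬(F ∨ T))
  [1] (¬x0 ∧ ¬(T ∧ (F ∧ x0))) ∨ ¬(((F ∨ F) ∧ (T ∨ x0)) ∧ ¬(F ∨ T))
  [2] (¬x0 ∧ (¬T ∨ ¬(F ∧ x0))) ∨ ¬(((F ∨ F) ∧ (T ∨ x0)) ∧ ¬(F ∨ T))
  [3] (¬x0 ∧ (F ∨ ¬(F ∧ x0))) ∨ ¬(((F ∨ F) ∧ (T ∨ x0)) ∧ ¬(F ∨ T))
  [4] (¬x0 ∧ ¬(F ∧ x0)) ∨ ¬(((F ∨ F) ∧ (T ∨ x0)) ∧ ¬(F ∨ T))
  [5] (¬x0 ∧ (¬F ∨ ¬x0)) ∨ ¬(((F ∨ F) ∧ (T ∨ x0)) ∧ ¬(F ∨ T))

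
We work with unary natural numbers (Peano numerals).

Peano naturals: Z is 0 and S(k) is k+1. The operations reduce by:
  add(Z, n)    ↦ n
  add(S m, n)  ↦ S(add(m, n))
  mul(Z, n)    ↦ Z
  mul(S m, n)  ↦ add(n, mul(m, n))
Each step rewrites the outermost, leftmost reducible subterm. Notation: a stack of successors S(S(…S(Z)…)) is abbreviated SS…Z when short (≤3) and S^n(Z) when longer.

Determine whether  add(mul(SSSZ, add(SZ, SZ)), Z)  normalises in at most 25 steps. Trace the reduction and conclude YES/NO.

Answer: NO — after 25 steps the term is S(S(S(S(S(S(add(Z, Z))))))), not yet normal

Reduction:
  start: add(mul(SSSZ, add(SZ, SZ)), Z)
  →1  add(add(add(SZ, SZ), mul(SSZ, add(SZ, SZ))), Z)
  →2  add(add(S(add(Z, SZ)), mul(SSZ, add(SZ, SZ))), Z)
  →3  add(S(add(add(Z, SZ), mul(SSZ, add(SZ, SZ)))), Z)
  →4  S(add(add(add(Z, SZ), mul(SSZ, add(SZ, SZ))), Z))
  →5  S(add(add(SZ, mul(SSZ, add(SZ, SZ))), Z))
  →6  S(add(S(add(Z, mul(SSZ, add(SZ, SZ)))), Z))
  →7  S(S(add(add(Z, mul(SSZ, add(SZ, SZ))), Z)))
  →8  S(S(add(mul(SSZ, add(SZ, SZ)), Z)))
  →9  S(S(add(add(add(SZ, SZ), mul(SZ, add(SZ, SZ))), Z)))
  →10  S(S(add(add(S(add(Z, SZ)), mul(SZ, add(SZ, SZ))), Z)))
  →11  S(S(add(S(add(add(Z, SZ), mul(SZ, add(SZ, SZ)))), Z)))
  →12  S(S(S(add(add(add(Z, SZ), mul(SZ, add(SZ, SZ))), Z))))
  →13  S(S(S(add(add(SZ, mul(SZ, add(SZ, SZ))), Z))))
  →14  S(S(S(add(S(add(Z, mul(SZ, add(SZ, SZ)))), Z))))
  →15  S(S(S(S(add(add(Z, mul(SZ, add(SZ, SZ))), Z)))))
  →16  S(S(S(S(add(mul(SZ, add(SZ, SZ)), Z)))))
  →17  S(S(S(S(add(add(add(SZ, SZ), mul(Z, add(SZ, SZ))), Z)))))
  →18  S(S(S(S(add(add(S(add(Z, SZ)), mul(Z, add(SZ, SZ))), Z)))))
  →19  S(S(S(S(add(S(add(add(Z, SZ), mul(Z, add(SZ, SZ)))), Z)))))
  →20  S(S(S(S(S(add(add(add(Z, SZ), mul(Z, add(SZ, SZ))), Z))))))
  →21  S(S(S(S(S(add(add(SZ, mul(Z, add(SZ, SZ))), Z))))))
  →22  S(S(S(S(S(add(S(add(Z, mul(Z, add(SZ, SZ)))), Z))))))
  →23  S(S(S(S(S(S(add(add(Z, mul(Z, add(SZ, SZ))), Z)))))))
  →24  S(S(S(S(S(S(add(mul(Z, add(SZ, SZ)), Z)))))))
  →25  S(S(S(S(S(S(add(Z, Z)))))))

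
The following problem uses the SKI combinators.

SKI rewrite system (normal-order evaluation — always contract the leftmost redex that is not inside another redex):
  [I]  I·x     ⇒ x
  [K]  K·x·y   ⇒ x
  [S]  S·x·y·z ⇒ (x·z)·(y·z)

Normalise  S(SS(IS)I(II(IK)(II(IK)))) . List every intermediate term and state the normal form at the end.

Answer: normal form = SK  (in 10 steps)

Working:
  start: S(SS(IS)I(II(IK)(II(IK))))
  [1] S(SI(ISI)(II(IK)(II(IK))))
  [2] S(I(II(IK)(II(IK)))(ISI(II(IK)(II(IK)))))
  [3] S(II(IK)(II(IK))(ISI(II(IK)(II(IK)))))
  [4] S(I(IK)(II(IK))(ISI(II(IK)(II(IK)))))
  [5] S(IK(II(IK))(ISI(II(IK)(II(IK)))))
  [6] S(K(II(IK))(ISI(II(IK)(II(IK)))))
  [7] S(II(IK))
  [8] S(I(IK))
  [9] S(IK)
  [10] SK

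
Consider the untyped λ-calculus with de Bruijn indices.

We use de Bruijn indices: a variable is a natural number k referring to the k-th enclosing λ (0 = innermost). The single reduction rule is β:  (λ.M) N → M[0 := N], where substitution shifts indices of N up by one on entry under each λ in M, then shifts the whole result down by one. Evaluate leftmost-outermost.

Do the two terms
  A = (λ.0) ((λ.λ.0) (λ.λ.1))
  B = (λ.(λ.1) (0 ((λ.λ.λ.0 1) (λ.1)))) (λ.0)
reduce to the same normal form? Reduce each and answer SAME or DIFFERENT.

Term A:
  start: (λ.0) ((λ.λ.0) (λ.λ.1))
  [1] (λ.λ.0) (λ.λ.1)
  [2] λ.0

Term B:
  start: (λ.(λ.1) (0 ((λ.λ.λ.0 1) (λ.1)))) (λ.0)
  [1] (λ.λ.0) ((λ.0) ((λ.λ.λ.0 1) (λ.λ.0)))
  [2] λ.0

Answer: SAME — A ⇓ λ.0, B ⇓ λ.0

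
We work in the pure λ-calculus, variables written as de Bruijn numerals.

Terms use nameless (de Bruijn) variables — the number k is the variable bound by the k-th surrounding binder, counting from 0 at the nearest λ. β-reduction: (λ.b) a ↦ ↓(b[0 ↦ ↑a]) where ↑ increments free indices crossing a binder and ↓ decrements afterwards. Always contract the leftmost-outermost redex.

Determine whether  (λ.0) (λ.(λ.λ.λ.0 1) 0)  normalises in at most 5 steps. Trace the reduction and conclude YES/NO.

  start: (λ.0) (λ.(λ.λ.λ.0 1) 0)
  step 1: λ.(λ.λ.λ.0 1) 0
  step 2: λ.λ.λ.0 1

Answer: YES — reaches normal form λ.λ.λ.0 1 in 2 ≤ 5 steps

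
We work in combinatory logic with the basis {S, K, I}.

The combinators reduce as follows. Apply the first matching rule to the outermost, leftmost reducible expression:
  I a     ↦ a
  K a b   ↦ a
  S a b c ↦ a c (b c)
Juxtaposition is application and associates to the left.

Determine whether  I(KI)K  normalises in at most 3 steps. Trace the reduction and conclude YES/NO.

Answer: YES — reaches normal form I in 2 ≤ 3 steps

Working:
  start: I(KI)K
  step 1: KIK
  step 2: I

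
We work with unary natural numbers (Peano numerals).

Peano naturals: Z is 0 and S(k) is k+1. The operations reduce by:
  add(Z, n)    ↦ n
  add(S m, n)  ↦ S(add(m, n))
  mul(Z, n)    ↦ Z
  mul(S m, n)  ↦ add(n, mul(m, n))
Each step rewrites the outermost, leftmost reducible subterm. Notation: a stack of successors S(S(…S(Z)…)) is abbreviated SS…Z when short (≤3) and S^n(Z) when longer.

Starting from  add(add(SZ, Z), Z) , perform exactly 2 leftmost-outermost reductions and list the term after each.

Answer: after 2 steps: S(add(add(Z, Z), Z))

Derivation:
  start: add(add(SZ, Z), Z)
  →1  add(S(add(Z, Z)), Z)
  →2  S(add(add(Z, Z), Z))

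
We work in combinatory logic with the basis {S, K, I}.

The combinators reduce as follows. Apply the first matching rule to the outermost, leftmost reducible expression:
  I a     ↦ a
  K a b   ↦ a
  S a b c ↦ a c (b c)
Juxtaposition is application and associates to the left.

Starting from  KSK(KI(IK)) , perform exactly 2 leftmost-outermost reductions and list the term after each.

  start: KSK(KI(IK))
  [1] S(KI(IK))
  [2] SI

Answer: after 2 steps: SI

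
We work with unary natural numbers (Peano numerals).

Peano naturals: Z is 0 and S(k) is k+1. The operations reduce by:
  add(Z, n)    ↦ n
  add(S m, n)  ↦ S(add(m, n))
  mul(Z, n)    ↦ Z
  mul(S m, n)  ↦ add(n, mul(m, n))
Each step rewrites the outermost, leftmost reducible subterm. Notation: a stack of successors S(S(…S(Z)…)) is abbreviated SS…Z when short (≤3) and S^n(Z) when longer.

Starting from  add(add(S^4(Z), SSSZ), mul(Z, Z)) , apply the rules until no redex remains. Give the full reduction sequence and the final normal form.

  start: add(add(S^4(Z), SSSZ), mul(Z, Z))
  step 1: add(S(add(SSSZ, SSSZ)), mul(Z, Z))
  step 2: S(add(add(SSSZ, SSSZ), mul(Z, Z)))
  step 3: S(add(S(add(SSZ, SSSZ)), mul(Z, Z)))
  step 4: S(S(add(add(SSZ, SSSZ), mul(Z, Z))))
  step 5: S(S(add(S(add(SZ, SSSZ)), mul(Z, Z))))
  step 6: S(S(S(add(add(SZ, SSSZ), mul(Z, Z)))))
  step 7: S(S(S(add(S(add(Z, SSSZ)), mul(Z, Z)))))
  step 8: S(S(S(S(add(add(Z, SSSZ), mul(Z, Z))))))
  step 9: S(S(S(S(add(SSSZ, mul(Z, Z))))))
  step 10: S(S(S(S(S(add(SSZ, mul(Z, Z)))))))
  step 11: S(S(S(S(S(S(add(SZ, mul(Z, Z))))))))
  step 12: S(S(S(S(S(S(S(add(Z, mul(Z, Z)))))))))
  step 13: S(S(S(S(S(S(S(mul(Z, Z))))))))
  step 14: S^7(Z)

Answer: normal form = S^7(Z)  (in 14 steps)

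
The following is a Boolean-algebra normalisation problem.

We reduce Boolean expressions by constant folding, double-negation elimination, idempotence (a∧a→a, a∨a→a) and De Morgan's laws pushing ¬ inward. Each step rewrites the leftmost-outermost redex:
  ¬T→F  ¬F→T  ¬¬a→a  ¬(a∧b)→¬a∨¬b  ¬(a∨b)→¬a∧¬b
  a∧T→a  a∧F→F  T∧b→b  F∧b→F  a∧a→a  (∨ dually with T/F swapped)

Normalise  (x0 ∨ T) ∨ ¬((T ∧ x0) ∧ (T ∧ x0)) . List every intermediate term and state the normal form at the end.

  start: (x0 ∨ T) ∨ ¬((T ∧ x0) ∧ (T ∧ x0))
  step 1: T ∨ ¬((T ∧ x0) ∧ (T ∧ x0))
  step 2: T

Answer: normal form = T  (in 2 steps)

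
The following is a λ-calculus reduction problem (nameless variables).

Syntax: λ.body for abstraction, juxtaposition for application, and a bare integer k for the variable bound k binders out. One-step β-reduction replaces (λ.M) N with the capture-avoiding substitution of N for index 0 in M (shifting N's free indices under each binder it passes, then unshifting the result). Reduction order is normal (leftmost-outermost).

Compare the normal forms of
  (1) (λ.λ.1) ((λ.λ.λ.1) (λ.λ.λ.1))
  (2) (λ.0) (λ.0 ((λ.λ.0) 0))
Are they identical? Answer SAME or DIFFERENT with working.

Term A:
  start: (λ.λ.1) ((λ.λ.λ.1) (λ.λ.λ.1))
  [1] λ.(λ.λ.λ.1) (λ.λ.λ.1)
  [2] λ.λ.λ.1

Term B:
  start: (λ.0) (λ.0 ((λ.λ.0) 0))
  [1] λ.0 ((λ.λ.0) 0)
  [2] λ.0 (λ.0)

Answer: DIFFERENT — A ⇓ λ.λ.λ.1, B ⇓ λ.0 (λ.0)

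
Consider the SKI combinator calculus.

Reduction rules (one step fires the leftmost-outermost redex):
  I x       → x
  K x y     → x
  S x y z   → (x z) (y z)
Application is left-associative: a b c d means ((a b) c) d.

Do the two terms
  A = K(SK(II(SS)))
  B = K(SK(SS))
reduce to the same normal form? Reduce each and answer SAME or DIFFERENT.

Answer: SAME — A ⇓ K(SK(SS)), B ⇓ K(SK(SS))

Working:
Term A:
  start: K(SK(II(SS)))
  [1] K(SK(I(SS)))
  [2] K(SK(SS))

Term B:
  start: K(SK(SS))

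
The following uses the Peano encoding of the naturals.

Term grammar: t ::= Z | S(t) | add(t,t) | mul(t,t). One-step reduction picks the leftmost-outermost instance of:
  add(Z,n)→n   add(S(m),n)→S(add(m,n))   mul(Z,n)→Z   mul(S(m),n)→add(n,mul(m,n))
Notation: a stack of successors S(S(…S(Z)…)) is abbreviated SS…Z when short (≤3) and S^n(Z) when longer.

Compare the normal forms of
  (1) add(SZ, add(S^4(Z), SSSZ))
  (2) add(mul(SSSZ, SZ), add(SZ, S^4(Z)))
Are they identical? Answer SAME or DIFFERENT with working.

Answer: SAME — A ⇓ S^8(Z), B ⇓ S^8(Z)

Working:
Term A:
  start: add(SZ, add(S^4(Z), SSSZ))
  step 1: S(add(Z, add(S^4(Z), SSSZ)))
  step 2: S(add(S^4(Z), SSSZ))
  step 3: S(S(add(SSSZ, SSSZ)))
  step 4: S(S(S(add(SSZ, SSSZ))))
  step 5: S(S(S(S(add(SZ, SSSZ)))))
  step 6: S(S(S(S(S(add(Z, SSSZ))))))
  step 7: S^8(Z)

Term B:
  start: add(mul(SSSZ, SZ), add(SZ, S^4(Z)))
  step 1: add(add(SZ, mul(SSZ, SZ)), add(SZ, S^4(Z)))
  step 2: add(S(add(Z, mul(SSZ, SZ))), add(SZ, S^4(Z)))
  step 3: S(add(add(Z, mul(SSZ, SZ)), add(SZ, S^4(Z))))
  step 4: S(add(mul(SSZ, SZ), add(SZ, S^4(Z))))
  step 5: S(add(add(SZ, mul(SZ, SZ)), add(SZ, S^4(Z))))
  step 6: S(add(S(add(Z, mul(SZ, SZ))), add(SZ, S^4(Z))))
  step 7: S(S(add(add(Z, mul(SZ, SZ)), add(SZ, S^4(Z)))))
  step 8: S(S(add(mul(SZ, SZ), add(SZ, S^4(Z)))))
  step 9: S(S(add(add(SZ, mul(Z, SZ)), add(SZ, S^4(Z)))))
  step 10: S(S(add(S(add(Z, mul(Z, SZ))), add(SZ, S^4(Z)))))
  step 11: S(S(S(add(add(Z, mul(Z, SZ)), add(SZ, S^4(Z))))))
  step 12: S(S(S(add(mul(Z, SZ), add(SZ, S^4(Z))))))
  step 13: S(S(S(add(Z, add(SZ, S^4(Z))))))
  step 14: S(S(S(add(SZ, S^4(Z)))))
  step 15: S(S(S(S(add(Z, S^4(Z))))))
  step 16: S^8(Z)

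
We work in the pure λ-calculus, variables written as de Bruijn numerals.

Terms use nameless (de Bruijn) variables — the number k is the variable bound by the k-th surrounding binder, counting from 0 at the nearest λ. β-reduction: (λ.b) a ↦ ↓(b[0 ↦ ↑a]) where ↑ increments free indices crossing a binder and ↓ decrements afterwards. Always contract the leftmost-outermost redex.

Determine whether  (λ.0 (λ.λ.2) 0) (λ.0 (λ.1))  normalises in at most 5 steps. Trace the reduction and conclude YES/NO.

Answer: YES — reaches normal form λ.0 (λ.1) in 4 ≤ 5 steps

Derivation:
  start: (λ.0 (λ.λ.2) 0) (λ.0 (λ.1))
  →1  (λ.0 (λ.1)) (λ.λ.λ.0 (λ.1)) (λ.0 (λ.1))
  →2  (λ.λ.λ.0 (λ.1)) (λ.λ.λ.λ.0 (λ.1)) (λ.0 (λ.1))
  →3  (λ.λ.0 (λ.1)) (λ.0 (λ.1))
  →4  λ.0 (λ.1)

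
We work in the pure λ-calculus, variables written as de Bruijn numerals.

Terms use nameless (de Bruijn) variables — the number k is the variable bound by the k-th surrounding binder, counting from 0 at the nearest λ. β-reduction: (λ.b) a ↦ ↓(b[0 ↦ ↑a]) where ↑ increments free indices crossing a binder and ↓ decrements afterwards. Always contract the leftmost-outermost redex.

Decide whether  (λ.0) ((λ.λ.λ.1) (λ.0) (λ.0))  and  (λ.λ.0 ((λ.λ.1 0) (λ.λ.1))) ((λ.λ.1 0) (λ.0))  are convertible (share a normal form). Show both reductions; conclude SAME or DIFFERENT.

Answer: DIFFERENT — A ⇓ λ.λ.0, B ⇓ λ.0 (λ.λ.1)

Working:
Term A:
  start: (λ.0) ((λ.λ.λ.1) (λ.0) (λ.0))
  [1] (λ.λ.λ.1) (λ.0) (λ.0)
  [2] (λ.λ.1) (λ.0)
  [3] λ.λ.0

Term B:
  start: (λ.λ.0 ((λ.λ.1 0) (λ.λ.1))) ((λ.λ.1 0) (λ.0))
  [1] λ.0 ((λ.λ.1 0) (λ.λ.1))
  [2] λ.0 (λ.(λ.λ.1) 0)
  [3] λ.0 (λ.λ.1)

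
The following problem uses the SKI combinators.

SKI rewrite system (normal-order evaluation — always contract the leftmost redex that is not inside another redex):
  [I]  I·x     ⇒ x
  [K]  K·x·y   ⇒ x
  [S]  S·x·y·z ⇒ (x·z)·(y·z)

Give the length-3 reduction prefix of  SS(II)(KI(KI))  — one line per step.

  start: SS(II)(KI(KI))
  →1  S(KI(KI))(II(KI(KI)))
  →2  SI(II(KI(KI)))
  →3  SI(I(KI(KI)))

Answer: after 3 steps: SI(I(KI(KI)))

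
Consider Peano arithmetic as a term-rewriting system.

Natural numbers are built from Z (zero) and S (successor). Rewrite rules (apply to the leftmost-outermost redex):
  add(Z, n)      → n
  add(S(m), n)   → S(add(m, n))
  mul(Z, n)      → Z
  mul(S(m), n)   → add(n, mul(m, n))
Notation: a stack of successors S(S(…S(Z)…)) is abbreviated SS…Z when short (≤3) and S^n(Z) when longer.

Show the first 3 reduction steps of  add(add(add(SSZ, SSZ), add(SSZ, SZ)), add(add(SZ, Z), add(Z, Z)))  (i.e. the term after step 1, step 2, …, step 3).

Answer: after 3 steps: S(add(add(add(SZ, SSZ), add(SSZ, SZ)), add(add(SZ, Z), add(Z, Z))))

Reduction:
  start: add(add(add(SSZ, SSZ), add(SSZ, SZ)), add(add(SZ, Z), add(Z, Z)))
  →1  add(add(S(add(SZ, SSZ)), add(SSZ, SZ)), add(add(SZ, Z), add(Z, Z)))
  →2  add(S(add(add(SZ, SSZ), add(SSZ, SZ))), add(add(SZ, Z), add(Z, Z)))
  →3  S(add(add(add(SZ, SSZ), add(SSZ, SZ)), add(add(SZ, Z), add(Z, Z))))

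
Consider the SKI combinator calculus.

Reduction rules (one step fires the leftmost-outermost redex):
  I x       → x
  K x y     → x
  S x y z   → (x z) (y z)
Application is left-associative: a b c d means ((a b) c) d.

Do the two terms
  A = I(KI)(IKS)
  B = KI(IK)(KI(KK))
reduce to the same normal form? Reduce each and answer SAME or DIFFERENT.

Answer: SAME — A ⇓ I, B ⇓ I

Working:
Term A:
  start: I(KI)(IKS)
  →1  KI(IKS)
  →2  I

Term B:
  start: KI(IK)(KI(KK))
  →1  I(KI(KK))
  →2  KI(KK)
  →3  I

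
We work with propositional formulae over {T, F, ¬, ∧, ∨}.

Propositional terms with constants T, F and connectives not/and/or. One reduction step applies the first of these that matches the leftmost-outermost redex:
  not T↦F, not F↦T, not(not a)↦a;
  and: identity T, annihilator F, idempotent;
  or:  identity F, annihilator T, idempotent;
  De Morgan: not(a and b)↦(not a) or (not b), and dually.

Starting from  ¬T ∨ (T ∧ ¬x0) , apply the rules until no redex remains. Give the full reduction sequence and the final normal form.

Answer: normal form = ¬x0  (in 3 steps)

Reduction:
  start: ¬T ∨ (T ∧ ¬x0)
  [1] F ∨ (T ∧ ¬x0)
  [2] T ∧ ¬x0
  [3] ¬x0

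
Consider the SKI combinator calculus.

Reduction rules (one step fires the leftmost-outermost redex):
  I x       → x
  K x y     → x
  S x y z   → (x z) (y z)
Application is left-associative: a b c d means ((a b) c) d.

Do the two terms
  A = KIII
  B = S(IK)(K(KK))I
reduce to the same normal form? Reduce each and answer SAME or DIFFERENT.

Answer: SAME — A ⇓ I, B ⇓ I

Reduction:
Term A:
  start: KIII
  [1] II
  [2] I

Term B:
  start: S(IK)(K(KK))I
  [1] IKI(K(KK)I)
  [2] KI(K(KK)I)
  [3] I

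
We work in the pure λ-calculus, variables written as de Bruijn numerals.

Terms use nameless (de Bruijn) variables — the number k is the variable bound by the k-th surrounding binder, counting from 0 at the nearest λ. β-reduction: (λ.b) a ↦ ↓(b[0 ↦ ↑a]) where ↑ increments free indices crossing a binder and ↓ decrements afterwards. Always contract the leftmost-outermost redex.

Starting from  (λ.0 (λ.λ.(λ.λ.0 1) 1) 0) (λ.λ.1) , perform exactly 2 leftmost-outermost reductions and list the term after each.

  start: (λ.0 (λ.λ.(λ.λ.0 1) 1) 0) (λ.λ.1)
  →1  (λ.λ.1) (λ.λ.(λ.λ.0 1) 1) (λ.λ.1)
  →2  (λ.λ.λ.(λ.λ.0 1) 1) (λ.λ.1)

Answer: after 2 steps: (λ.λ.λ.(λ.λ.0 1) 1) (λ.λ.1)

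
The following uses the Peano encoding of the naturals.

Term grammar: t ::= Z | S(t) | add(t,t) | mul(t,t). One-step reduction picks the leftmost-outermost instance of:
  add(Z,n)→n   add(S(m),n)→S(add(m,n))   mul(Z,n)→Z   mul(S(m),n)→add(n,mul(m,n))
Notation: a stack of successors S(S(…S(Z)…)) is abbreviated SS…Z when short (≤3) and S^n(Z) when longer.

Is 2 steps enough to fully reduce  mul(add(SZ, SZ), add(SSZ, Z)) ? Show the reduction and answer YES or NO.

  start: mul(add(SZ, SZ), add(SSZ, Z))
  step 1: mul(S(add(Z, SZ)), add(SSZ, Z))
  step 2: add(add(SSZ, Z), mul(add(Z, SZ), add(SSZ, Z)))

Answer: NO — after 2 steps the term is add(add(SSZ, Z), mul(add(Z, SZ), add(SSZ, Z))), not yet normal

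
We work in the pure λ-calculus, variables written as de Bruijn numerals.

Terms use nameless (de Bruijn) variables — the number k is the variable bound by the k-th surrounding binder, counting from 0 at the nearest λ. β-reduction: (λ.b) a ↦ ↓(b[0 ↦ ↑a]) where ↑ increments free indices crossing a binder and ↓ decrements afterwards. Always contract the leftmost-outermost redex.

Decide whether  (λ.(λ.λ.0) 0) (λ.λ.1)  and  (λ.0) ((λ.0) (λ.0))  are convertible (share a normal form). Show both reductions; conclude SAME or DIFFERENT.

Answer: SAME — A ⇓ λ.0, B ⇓ λ.0

Reduction:
Term A:
  start: (λ.(λ.λ.0) 0) (λ.λ.1)
  step 1: (λ.λ.0) (λ.λ.1)
  step 2: λ.0

Term B:
  start: (λ.0) ((λ.0) (λ.0))
  step 1: (λ.0) (λ.0)
  step 2: λ.0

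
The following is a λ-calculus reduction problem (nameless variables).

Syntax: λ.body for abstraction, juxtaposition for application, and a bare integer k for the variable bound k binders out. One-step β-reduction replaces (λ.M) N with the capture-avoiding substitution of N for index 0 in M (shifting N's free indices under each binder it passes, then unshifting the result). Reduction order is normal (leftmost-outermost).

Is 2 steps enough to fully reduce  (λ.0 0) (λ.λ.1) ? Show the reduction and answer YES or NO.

  start: (λ.0 0) (λ.λ.1)
  step 1: (λ.λ.1) (λ.λ.1)
  step 2: λ.λ.λ.1

Answer: YES — reaches normal form λ.λ.λ.1 in 2 ≤ 2 steps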